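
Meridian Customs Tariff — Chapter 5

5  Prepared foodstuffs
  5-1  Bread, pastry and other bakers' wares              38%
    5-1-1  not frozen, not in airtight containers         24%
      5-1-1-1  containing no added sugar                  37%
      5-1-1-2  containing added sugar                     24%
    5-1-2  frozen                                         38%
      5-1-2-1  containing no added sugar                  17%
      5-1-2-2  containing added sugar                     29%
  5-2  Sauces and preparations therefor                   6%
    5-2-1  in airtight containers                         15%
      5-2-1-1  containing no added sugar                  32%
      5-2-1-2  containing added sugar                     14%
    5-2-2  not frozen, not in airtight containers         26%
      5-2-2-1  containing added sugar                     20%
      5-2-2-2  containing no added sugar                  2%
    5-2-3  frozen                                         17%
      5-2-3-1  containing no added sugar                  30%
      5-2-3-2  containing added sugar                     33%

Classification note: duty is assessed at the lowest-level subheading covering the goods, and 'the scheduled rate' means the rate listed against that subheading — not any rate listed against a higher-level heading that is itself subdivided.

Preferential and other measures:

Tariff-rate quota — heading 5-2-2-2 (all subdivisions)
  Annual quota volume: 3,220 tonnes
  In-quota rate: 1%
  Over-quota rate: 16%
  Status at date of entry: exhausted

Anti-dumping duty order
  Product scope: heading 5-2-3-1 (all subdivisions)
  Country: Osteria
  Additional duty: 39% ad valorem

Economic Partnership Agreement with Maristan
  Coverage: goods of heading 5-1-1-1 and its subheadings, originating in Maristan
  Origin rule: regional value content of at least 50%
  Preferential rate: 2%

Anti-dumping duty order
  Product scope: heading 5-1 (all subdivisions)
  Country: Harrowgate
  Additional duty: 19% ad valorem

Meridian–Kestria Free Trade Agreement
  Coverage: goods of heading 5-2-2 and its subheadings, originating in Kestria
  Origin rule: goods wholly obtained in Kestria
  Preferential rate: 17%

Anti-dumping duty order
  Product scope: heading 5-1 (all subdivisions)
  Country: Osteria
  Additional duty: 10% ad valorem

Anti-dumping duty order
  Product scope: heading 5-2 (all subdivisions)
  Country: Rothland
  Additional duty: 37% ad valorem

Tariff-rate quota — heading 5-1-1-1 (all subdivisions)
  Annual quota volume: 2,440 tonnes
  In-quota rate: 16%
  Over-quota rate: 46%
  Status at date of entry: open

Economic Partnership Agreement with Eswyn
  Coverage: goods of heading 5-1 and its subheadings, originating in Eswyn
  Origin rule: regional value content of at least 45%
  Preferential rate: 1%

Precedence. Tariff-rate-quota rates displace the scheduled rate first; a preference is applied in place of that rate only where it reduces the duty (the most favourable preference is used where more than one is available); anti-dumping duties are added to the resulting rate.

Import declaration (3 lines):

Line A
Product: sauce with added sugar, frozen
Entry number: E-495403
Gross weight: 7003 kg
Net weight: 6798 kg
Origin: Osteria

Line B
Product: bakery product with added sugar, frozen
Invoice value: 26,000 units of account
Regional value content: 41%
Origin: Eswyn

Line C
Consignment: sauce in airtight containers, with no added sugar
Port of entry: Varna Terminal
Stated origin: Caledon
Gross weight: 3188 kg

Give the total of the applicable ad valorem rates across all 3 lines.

94%

Line A: sauce → 5-2; frozen → 5-2-3; with added sugar → 5-2-3-2. Scheduled 33%. No special measure applies. → 33%.
Line B: bakery product → 5-1; frozen → 5-1-2; with added sugar → 5-1-2-2. Scheduled 29%. Eswyn agreement on 5-1: RVC < 45%. → 29%.
Line C: sauce → 5-2; in airtight containers → 5-2-1; with no added sugar → 5-2-1-1. Scheduled 32%. No special measure applies. → 32%.
Sum: 33% + 29% + 32% = 94%.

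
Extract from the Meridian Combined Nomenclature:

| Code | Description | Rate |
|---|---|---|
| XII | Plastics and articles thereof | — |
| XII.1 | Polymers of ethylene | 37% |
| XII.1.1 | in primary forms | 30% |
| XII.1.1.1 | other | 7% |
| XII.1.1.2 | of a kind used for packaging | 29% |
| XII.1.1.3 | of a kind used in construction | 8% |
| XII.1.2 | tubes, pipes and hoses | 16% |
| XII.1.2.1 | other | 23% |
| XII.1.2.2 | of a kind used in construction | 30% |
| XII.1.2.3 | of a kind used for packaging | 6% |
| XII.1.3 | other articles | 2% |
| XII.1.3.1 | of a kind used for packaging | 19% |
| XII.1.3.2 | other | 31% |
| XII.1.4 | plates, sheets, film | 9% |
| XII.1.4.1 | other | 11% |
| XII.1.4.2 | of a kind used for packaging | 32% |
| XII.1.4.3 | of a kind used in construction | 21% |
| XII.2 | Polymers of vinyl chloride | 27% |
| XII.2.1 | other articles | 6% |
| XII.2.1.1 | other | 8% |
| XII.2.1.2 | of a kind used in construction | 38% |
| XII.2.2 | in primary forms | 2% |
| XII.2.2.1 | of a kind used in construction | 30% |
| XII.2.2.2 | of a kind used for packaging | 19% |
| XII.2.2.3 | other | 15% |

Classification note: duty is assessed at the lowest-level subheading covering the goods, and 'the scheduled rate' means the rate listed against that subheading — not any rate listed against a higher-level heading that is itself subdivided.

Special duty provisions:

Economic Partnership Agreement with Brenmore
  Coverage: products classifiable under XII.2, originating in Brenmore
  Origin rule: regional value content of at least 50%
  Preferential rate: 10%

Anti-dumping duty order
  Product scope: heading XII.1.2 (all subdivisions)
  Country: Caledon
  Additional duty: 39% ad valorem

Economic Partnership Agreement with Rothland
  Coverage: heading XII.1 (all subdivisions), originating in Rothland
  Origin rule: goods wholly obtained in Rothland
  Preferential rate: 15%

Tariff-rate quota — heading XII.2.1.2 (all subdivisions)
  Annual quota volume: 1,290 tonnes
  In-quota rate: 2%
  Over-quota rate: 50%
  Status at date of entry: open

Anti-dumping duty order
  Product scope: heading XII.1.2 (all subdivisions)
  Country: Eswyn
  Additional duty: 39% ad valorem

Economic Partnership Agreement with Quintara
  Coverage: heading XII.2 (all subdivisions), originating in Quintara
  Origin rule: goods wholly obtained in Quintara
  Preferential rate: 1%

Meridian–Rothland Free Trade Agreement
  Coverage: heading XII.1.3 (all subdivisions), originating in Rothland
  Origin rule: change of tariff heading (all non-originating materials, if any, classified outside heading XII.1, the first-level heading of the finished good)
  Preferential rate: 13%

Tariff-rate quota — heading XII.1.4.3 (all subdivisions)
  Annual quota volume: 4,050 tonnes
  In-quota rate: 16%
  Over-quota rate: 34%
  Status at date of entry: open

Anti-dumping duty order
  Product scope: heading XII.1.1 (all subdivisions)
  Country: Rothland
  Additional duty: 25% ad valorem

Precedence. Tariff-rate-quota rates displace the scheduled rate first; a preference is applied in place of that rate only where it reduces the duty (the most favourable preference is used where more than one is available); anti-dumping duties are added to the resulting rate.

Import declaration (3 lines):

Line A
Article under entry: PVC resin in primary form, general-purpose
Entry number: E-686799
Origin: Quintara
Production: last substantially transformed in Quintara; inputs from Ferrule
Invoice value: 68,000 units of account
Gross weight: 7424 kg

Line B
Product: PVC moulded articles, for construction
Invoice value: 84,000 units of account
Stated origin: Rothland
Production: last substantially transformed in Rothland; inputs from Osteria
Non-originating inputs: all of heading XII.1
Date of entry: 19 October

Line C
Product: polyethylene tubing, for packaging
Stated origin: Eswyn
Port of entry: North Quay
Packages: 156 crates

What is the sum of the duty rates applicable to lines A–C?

62%

Line A: PVC → XII.2; resin in primary form → XII.2.2; general-purpose → XII.2.2.3. Scheduled 15%. Quintara agreement on XII.2: not wholly obtained. → 15%.
Line B: PVC → XII.2; moulded articles → XII.2.1; for construction → XII.2.1.2. Scheduled 38%. quota on XII.2.1.2 open → in-quota 2%; Rothland agreement on XII.1: XII.2.1.2 not covered; Rothland agreement on XII.1.3: XII.2.1.2 not covered. → 2%.
Line C: polyethylene → XII.1; tubing → XII.1.2; for packaging → XII.1.2.3. Scheduled 6%. anti-dumping (Eswyn, XII.1.2): +39%; total 6% + 39% = 45%. → 45%.
Sum: 15% + 2% + 45% = 62%.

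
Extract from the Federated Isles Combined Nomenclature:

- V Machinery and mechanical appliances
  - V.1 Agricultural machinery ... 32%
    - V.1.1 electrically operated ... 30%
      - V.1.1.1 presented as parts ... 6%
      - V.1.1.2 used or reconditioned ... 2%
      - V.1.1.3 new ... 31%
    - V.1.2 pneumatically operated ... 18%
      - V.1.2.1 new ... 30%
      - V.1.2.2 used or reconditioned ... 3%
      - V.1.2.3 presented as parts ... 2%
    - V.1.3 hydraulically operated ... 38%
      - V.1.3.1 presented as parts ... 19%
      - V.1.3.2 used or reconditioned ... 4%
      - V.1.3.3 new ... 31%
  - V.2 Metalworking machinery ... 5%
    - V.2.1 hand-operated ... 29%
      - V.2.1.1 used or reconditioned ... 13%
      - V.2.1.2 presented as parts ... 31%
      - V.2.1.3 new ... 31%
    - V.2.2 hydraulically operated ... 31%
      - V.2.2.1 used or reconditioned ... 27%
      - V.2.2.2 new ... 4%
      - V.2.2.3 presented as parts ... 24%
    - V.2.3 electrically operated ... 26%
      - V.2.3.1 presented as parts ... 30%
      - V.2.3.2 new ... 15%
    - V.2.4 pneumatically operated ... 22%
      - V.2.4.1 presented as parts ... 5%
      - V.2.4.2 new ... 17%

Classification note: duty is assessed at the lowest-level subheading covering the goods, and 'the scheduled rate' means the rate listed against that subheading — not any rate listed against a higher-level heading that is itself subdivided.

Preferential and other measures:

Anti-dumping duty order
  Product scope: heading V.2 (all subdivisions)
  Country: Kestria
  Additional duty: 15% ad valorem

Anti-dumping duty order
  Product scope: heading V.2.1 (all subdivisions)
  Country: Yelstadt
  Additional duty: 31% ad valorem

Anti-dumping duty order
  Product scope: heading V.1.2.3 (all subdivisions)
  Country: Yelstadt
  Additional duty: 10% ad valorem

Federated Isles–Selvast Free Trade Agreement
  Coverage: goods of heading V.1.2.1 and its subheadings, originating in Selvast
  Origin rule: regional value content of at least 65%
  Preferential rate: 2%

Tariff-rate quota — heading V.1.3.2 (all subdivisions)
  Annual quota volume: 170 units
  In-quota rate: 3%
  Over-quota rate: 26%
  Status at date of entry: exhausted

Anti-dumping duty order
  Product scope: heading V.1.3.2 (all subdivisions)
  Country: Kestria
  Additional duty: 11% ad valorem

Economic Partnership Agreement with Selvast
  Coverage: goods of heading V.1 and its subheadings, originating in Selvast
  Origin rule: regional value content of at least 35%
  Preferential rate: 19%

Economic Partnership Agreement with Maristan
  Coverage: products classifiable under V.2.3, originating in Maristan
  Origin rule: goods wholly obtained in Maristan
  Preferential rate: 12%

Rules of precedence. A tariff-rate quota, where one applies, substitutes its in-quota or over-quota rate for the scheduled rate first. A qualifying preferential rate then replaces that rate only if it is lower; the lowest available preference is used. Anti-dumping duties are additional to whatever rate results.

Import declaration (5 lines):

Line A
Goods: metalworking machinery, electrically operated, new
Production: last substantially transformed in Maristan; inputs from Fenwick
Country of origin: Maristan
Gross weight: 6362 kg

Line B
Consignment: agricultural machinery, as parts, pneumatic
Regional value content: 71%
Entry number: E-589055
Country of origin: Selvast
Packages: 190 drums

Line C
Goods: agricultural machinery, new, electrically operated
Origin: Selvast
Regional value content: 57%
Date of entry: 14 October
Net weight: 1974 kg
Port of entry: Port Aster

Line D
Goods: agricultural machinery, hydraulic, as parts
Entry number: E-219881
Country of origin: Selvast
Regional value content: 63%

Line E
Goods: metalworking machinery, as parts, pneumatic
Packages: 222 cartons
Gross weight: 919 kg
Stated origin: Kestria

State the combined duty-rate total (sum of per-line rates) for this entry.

75%

Line A: metalworking → V.2; electrically operated → V.2.3; new → V.2.3.2. Scheduled 15%. Maristan agreement on V.2.3: not wholly obtained. → 15%.
Line B: agricultural → V.1; pneumatic → V.1.2; as parts → V.1.2.3. Scheduled 2%. Selvast agreement on V.1.2.1: V.1.2.3 not covered; Selvast agreement on V.1: RVC ≥ 35% → 19% available; preference 19% not lower than 2% → no reduction. → 2%.
Line C: agricultural → V.1; electrically operated → V.1.1; new → V.1.1.3. Scheduled 31%. Selvast agreement on V.1.2.1: V.1.1.3 not covered; Selvast agreement on V.1: RVC ≥ 35% → 19% available; preferential 19%. → 19%.
Line D: agricultural → V.1; hydraulic → V.1.3; as parts → V.1.3.1. Scheduled 19%. Selvast agreement on V.1.2.1: V.1.3.1 not covered; Selvast agreement on V.1: RVC ≥ 35% → 19% available; preference 19% not lower than 19% → no reduction. → 19%.
Line E: metalworking → V.2; pneumatic → V.2.4; as parts → V.2.4.1. Scheduled 5%. anti-dumping (Kestria, V.2): +15%; total 5% + 15% = 20%. → 20%.
Sum: 15% + 2% + 19% + 19% + 20% = 75%.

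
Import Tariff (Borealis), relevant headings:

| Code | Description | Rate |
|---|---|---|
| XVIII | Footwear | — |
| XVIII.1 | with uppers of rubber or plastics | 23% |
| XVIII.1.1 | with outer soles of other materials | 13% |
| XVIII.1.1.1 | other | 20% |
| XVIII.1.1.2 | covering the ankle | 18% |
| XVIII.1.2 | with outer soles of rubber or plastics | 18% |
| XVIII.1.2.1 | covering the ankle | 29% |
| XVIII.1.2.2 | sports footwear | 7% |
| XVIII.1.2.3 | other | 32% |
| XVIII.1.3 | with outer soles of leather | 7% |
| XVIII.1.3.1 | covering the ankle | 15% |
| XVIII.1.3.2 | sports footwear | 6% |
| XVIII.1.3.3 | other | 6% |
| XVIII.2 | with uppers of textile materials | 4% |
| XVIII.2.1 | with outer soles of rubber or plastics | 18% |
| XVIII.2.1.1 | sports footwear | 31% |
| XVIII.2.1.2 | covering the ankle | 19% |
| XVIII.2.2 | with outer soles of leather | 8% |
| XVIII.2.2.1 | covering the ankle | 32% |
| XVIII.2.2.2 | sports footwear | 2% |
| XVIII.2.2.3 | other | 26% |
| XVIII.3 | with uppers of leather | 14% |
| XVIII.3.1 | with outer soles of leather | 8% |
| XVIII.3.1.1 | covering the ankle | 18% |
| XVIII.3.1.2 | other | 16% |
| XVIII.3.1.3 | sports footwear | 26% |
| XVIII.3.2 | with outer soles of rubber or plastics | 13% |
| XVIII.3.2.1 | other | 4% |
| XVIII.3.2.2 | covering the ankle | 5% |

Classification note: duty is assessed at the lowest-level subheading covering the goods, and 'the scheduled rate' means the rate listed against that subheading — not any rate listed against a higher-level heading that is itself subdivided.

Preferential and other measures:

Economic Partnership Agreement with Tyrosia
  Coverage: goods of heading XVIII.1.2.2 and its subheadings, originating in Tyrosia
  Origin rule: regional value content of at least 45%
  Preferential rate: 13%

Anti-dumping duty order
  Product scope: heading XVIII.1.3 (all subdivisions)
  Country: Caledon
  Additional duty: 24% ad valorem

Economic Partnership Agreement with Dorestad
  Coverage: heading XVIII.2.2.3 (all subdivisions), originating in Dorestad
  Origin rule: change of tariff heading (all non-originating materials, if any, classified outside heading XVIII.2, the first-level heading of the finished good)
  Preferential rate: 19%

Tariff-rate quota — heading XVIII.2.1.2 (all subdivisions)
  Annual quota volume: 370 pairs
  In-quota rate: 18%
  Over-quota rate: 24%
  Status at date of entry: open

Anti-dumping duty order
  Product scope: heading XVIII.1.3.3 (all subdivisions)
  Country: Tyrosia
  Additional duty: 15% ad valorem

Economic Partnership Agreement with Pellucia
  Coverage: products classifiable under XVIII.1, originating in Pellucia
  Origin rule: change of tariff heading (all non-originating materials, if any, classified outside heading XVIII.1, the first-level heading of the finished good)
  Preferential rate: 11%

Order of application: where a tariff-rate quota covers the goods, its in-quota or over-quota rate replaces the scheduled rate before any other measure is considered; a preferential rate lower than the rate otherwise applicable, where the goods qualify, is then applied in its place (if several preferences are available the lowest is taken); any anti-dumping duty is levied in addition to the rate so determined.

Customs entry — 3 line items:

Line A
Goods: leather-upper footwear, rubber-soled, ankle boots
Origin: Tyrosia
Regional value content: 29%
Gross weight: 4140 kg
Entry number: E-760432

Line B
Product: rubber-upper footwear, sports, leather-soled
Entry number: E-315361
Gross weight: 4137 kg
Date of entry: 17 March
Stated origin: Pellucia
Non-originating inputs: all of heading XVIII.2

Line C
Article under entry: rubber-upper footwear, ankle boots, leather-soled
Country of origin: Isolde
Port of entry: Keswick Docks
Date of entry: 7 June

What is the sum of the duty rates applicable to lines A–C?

26%

Line A: leather-upper → XVIII.3; rubber-soled → XVIII.3.2; ankle boots → XVIII.3.2.2. Scheduled 5%. Tyrosia agreement on XVIII.1.2.2: XVIII.3.2.2 not covered. → 5%.
Line B: rubber-upper → XVIII.1; leather-soled → XVIII.1.3; sports → XVIII.1.3.2. Scheduled 6%. Pellucia agreement on XVIII.1: CTH met → 11% available; preference 11% not lower than 6% → no reduction. → 6%.
Line C: rubber-upper → XVIII.1; leather-soled → XVIII.1.3; ankle boots → XVIII.1.3.1. Scheduled 15%. No special measure applies. → 15%.
Sum: 5% + 6% + 15% = 26%.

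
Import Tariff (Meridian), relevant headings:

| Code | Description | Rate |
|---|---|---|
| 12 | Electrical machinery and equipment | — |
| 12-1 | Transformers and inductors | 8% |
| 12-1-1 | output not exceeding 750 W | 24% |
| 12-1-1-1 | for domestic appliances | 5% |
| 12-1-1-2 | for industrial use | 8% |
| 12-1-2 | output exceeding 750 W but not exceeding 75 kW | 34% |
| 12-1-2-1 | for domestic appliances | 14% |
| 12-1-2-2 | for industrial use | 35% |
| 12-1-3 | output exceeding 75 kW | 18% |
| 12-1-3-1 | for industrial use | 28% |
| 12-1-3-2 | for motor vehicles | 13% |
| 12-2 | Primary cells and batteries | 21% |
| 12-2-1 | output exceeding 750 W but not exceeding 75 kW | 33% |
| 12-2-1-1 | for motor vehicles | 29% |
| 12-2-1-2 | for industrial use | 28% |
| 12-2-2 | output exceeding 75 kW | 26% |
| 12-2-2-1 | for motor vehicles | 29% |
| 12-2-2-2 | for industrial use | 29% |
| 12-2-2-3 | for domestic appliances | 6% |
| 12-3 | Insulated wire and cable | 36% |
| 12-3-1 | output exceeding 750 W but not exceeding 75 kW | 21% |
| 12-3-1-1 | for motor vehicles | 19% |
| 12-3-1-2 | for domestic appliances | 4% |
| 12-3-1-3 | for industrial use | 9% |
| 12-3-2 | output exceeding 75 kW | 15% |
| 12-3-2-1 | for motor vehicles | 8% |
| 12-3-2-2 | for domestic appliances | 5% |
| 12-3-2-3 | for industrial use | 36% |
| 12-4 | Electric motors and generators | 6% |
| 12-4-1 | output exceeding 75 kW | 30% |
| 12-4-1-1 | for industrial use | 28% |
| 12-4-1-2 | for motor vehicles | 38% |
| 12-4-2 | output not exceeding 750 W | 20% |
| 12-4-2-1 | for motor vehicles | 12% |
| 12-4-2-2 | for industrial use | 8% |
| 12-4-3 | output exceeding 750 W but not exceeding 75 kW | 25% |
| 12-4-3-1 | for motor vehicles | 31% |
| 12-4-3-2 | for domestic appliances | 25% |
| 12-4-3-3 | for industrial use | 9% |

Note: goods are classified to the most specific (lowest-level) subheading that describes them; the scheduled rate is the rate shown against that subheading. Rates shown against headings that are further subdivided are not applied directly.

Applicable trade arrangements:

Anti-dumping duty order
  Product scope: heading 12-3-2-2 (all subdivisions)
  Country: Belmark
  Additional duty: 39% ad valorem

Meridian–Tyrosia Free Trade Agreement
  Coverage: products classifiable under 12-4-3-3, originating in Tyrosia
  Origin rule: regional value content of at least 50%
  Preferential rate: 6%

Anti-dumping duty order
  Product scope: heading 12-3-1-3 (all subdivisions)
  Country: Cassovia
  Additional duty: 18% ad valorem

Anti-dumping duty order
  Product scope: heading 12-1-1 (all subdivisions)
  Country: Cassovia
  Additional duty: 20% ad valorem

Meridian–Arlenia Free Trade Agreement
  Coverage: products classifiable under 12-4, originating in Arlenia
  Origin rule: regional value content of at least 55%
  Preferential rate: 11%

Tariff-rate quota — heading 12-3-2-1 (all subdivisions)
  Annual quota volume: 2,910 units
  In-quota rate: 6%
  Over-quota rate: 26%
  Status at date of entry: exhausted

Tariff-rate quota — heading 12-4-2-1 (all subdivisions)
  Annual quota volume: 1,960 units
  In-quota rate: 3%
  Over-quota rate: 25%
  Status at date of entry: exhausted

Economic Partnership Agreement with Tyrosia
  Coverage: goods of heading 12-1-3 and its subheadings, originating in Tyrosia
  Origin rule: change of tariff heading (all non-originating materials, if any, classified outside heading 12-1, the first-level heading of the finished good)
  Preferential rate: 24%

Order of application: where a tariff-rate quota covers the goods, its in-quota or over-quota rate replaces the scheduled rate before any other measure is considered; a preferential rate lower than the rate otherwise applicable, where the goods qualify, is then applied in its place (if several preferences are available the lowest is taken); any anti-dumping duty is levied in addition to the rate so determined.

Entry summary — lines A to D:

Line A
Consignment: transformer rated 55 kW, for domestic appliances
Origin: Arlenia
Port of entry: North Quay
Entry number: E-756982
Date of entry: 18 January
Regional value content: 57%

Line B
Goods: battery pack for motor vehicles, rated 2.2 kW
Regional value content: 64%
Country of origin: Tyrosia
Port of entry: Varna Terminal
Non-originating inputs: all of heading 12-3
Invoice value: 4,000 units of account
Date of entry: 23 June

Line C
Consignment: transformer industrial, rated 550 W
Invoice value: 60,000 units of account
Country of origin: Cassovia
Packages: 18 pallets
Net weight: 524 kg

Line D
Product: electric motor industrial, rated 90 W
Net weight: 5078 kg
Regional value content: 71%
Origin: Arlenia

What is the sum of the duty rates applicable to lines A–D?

Line A: transformer → 12-1; rated 55 kW → 12-1-2; for domestic appliances → 12-1-2-1. Scheduled 14%. Arlenia agreement on 12-4: 12-1-2-1 not covered. → 14%.
Line B: battery pack → 12-2; rated 2.2 kW → 12-2-1; for motor vehicles → 12-2-1-1. Scheduled 29%. Tyrosia agreement on 12-4-3-3: 12-2-1-1 not covered; Tyrosia agreement on 12-1-3: 12-2-1-1 not covered. → 29%.
Line C: transformer → 12-1; rated 550 W → 12-1-1; industrial → 12-1-1-2. Scheduled 8%. anti-dumping (Cassovia, 12-1-1): +20%; total 8% + 20% = 28%. → 28%.
Line D: electric motor → 12-4; rated 90 W → 12-4-2; industrial → 12-4-2-2. Scheduled 8%. Arlenia agreement on 12-4: RVC ≥ 55% → 11% available; preference 11% not lower than 8% → no reduction. → 8%.
Sum: 14% + 29% + 28% + 8% = 79%.

79%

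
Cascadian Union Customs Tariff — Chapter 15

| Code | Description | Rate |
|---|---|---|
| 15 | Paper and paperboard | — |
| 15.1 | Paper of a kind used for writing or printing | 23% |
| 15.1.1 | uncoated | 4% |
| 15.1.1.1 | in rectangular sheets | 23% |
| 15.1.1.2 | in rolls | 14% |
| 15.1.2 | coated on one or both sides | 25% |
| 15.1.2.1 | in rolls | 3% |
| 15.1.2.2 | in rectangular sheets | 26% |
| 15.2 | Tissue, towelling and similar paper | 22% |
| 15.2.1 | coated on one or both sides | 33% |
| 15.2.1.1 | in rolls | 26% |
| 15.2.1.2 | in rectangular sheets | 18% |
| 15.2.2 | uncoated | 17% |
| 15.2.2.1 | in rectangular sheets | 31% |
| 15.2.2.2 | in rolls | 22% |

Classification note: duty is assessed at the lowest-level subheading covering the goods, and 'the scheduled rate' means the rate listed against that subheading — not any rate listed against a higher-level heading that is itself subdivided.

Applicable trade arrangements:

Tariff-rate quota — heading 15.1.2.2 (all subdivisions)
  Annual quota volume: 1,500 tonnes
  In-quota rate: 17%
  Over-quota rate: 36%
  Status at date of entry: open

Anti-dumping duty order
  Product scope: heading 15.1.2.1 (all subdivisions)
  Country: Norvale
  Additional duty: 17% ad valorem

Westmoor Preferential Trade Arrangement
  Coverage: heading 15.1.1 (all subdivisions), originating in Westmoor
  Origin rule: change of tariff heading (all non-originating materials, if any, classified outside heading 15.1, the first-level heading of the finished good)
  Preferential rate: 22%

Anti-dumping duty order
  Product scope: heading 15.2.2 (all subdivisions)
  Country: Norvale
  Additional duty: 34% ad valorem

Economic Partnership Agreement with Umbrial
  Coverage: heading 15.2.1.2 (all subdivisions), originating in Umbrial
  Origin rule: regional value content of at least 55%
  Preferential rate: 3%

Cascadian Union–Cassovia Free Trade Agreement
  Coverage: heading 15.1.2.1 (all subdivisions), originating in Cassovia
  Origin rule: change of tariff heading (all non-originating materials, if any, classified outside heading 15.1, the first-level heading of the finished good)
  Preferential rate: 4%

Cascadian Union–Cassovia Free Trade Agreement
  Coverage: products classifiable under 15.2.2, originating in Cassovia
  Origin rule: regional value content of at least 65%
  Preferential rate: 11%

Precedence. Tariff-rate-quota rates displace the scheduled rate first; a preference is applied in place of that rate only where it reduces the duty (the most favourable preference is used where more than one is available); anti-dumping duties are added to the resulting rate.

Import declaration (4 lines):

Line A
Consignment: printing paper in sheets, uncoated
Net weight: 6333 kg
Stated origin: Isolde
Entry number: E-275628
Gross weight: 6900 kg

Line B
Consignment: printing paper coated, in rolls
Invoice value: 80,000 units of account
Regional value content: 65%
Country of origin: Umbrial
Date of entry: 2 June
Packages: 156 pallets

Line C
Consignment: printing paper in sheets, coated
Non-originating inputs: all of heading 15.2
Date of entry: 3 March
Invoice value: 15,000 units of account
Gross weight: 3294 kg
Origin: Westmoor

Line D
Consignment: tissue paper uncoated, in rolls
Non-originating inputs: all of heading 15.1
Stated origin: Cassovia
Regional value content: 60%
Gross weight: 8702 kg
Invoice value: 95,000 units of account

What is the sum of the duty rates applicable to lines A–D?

Line A: printing paper → 15.1; uncoated → 15.1.1; in sheets → 15.1.1.1. Scheduled 23%. No special measure applies. → 23%.
Line B: printing paper → 15.1; coated → 15.1.2; in rolls → 15.1.2.1. Scheduled 3%. Umbrial agreement on 15.2.1.2: 15.1.2.1 not covered. → 3%.
Line C: printing paper → 15.1; coated → 15.1.2; in sheets → 15.1.2.2. Scheduled 26%. quota on 15.1.2.2 open → in-quota 17%; Westmoor agreement on 15.1.1: 15.1.2.2 not covered. → 17%.
Line D: tissue paper → 15.2; uncoated → 15.2.2; in rolls → 15.2.2.2. Scheduled 22%. Cassovia agreement on 15.1.2.1: 15.2.2.2 not covered; Cassovia agreement on 15.2.2: RVC < 65%. → 22%.
Sum: 23% + 3% + 17% + 22% = 65%.

65%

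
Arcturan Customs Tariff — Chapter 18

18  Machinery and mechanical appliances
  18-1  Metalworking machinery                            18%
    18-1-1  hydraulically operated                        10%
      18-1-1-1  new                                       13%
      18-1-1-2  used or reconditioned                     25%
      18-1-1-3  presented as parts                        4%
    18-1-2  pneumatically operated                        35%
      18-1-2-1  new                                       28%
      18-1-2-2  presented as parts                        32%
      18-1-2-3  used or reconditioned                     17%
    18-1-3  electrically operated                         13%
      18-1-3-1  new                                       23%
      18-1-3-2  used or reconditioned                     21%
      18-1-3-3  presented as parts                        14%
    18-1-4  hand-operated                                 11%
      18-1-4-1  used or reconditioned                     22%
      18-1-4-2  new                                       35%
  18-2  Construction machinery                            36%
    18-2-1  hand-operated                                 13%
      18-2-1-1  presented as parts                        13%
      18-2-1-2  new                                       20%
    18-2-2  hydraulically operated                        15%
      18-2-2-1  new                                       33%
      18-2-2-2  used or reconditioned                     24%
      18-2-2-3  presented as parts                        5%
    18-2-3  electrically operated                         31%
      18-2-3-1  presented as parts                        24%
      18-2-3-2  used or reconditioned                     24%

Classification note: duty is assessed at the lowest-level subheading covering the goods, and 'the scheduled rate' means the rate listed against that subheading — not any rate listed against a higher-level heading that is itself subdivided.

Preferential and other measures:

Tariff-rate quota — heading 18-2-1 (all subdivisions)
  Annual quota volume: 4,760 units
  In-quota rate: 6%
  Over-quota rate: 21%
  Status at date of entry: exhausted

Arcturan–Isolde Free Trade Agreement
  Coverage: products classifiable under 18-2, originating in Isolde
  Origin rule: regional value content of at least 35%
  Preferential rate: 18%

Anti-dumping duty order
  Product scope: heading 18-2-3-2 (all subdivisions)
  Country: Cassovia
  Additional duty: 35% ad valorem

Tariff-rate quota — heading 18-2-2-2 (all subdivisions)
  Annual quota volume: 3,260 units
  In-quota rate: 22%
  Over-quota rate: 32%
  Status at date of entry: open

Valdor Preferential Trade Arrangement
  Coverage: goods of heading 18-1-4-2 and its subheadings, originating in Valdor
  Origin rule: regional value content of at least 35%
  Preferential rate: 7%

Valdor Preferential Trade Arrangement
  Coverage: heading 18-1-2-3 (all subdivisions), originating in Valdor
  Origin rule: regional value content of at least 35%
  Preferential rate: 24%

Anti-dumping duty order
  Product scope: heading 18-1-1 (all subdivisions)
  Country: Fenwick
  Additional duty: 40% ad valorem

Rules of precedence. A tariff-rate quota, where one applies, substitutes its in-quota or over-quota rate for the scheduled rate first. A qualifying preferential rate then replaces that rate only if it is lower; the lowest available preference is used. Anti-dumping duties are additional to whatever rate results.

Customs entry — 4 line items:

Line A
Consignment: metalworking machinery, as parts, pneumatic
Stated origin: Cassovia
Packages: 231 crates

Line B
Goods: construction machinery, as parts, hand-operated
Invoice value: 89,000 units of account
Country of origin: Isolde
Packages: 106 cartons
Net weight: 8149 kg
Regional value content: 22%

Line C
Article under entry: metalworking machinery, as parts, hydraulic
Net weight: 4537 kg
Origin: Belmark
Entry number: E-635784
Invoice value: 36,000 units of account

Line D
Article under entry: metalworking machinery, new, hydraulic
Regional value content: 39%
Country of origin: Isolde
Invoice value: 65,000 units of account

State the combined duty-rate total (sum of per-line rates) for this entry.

Line A: metalworking → 18-1; pneumatic → 18-1-2; as parts → 18-1-2-2. Scheduled 32%. No special measure applies. → 32%.
Line B: construction → 18-2; hand-operated → 18-2-1; as parts → 18-2-1-1. Scheduled 13%. quota on 18-2-1 exhausted → over-quota 21%; Isolde agreement on 18-2: RVC < 35%. → 21%.
Line C: metalworking → 18-1; hydraulic → 18-1-1; as parts → 18-1-1-3. Scheduled 4%. No special measure applies. → 4%.
Line D: metalworking → 18-1; hydraulic → 18-1-1; new → 18-1-1-1. Scheduled 13%. Isolde agreement on 18-2: 18-1-1-1 not covered. → 13%.
Sum: 32% + 21% + 4% + 13% = 70%.

70%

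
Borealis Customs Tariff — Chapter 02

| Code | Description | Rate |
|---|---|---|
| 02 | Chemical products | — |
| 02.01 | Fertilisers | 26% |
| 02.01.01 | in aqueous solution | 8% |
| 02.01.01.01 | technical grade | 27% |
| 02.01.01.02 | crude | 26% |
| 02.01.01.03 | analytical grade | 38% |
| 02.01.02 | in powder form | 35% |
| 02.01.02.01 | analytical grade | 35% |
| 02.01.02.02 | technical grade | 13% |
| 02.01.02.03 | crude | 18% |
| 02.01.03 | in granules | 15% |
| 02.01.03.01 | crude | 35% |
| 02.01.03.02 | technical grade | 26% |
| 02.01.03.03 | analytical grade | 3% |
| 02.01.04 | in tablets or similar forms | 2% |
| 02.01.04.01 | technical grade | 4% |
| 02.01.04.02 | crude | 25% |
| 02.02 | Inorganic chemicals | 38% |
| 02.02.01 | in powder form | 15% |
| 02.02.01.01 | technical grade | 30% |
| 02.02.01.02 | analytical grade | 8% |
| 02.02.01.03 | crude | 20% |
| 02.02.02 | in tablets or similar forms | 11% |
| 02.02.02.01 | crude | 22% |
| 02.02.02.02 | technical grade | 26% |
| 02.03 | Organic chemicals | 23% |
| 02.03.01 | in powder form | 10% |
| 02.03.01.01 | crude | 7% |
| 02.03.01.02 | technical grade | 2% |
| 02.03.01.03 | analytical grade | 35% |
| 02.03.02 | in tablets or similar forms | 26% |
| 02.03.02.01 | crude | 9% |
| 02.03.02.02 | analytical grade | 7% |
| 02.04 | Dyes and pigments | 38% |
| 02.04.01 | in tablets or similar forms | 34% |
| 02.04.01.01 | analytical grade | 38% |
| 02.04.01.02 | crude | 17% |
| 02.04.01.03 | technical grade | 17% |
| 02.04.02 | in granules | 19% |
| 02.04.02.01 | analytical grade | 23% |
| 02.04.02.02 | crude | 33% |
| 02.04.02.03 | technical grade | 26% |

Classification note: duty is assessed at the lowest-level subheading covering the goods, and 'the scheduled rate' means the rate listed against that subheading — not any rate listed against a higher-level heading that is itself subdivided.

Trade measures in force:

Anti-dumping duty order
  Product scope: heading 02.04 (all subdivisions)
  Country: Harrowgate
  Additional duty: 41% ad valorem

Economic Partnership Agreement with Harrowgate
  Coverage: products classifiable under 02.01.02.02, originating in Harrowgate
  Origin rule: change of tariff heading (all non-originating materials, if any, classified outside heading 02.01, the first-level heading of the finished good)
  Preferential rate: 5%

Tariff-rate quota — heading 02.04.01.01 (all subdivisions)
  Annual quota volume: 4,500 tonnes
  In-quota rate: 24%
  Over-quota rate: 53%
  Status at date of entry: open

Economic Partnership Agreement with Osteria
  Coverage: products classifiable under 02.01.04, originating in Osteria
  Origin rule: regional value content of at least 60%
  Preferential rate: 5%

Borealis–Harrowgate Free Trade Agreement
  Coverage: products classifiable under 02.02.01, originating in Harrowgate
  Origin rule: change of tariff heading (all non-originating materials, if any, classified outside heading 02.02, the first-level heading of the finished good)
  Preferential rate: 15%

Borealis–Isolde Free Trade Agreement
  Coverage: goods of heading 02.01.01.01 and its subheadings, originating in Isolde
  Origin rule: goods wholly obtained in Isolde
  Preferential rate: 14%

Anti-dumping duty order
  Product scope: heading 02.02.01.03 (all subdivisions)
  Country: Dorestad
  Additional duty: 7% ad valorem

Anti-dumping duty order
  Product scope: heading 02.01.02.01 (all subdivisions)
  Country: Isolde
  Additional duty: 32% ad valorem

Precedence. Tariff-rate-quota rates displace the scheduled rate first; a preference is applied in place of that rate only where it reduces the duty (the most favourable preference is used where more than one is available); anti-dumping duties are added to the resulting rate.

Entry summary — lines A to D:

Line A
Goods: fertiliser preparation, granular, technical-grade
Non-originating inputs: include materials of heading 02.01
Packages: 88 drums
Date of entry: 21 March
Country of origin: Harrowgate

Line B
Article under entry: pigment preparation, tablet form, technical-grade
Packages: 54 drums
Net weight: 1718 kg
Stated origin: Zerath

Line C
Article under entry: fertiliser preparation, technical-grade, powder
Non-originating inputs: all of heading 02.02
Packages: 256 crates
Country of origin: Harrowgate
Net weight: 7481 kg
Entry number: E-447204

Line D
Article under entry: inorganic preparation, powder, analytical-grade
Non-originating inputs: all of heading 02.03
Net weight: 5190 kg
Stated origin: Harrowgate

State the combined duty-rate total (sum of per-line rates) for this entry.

56%

Line A: fertiliser → 02.01; granular → 02.01.03; technical-grade → 02.01.03.02. Scheduled 26%. Harrowgate agreement on 02.01.02.02: 02.01.03.02 not covered; Harrowgate agreement on 02.02.01: 02.01.03.02 not covered. → 26%.
Line B: pigment → 02.04; tablet form → 02.04.01; technical-grade → 02.04.01.03. Scheduled 17%. No special measure applies. → 17%.
Line C: fertiliser → 02.01; powder → 02.01.02; technical-grade → 02.01.02.02. Scheduled 13%. Harrowgate agreement on 02.01.02.02: CTH met → 5% available; Harrowgate agreement on 02.02.01: 02.01.02.02 not covered; preferential 5%. → 5%.
Line D: inorganic → 02.02; powder → 02.02.01; analytical-grade → 02.02.01.02. Scheduled 8%. Harrowgate agreement on 02.01.02.02: 02.02.01.02 not covered; Harrowgate agreement on 02.02.01: CTH met → 15% available; preference 15% not lower than 8% → no reduction. → 8%.
Sum: 26% + 17% + 5% + 8% = 56%.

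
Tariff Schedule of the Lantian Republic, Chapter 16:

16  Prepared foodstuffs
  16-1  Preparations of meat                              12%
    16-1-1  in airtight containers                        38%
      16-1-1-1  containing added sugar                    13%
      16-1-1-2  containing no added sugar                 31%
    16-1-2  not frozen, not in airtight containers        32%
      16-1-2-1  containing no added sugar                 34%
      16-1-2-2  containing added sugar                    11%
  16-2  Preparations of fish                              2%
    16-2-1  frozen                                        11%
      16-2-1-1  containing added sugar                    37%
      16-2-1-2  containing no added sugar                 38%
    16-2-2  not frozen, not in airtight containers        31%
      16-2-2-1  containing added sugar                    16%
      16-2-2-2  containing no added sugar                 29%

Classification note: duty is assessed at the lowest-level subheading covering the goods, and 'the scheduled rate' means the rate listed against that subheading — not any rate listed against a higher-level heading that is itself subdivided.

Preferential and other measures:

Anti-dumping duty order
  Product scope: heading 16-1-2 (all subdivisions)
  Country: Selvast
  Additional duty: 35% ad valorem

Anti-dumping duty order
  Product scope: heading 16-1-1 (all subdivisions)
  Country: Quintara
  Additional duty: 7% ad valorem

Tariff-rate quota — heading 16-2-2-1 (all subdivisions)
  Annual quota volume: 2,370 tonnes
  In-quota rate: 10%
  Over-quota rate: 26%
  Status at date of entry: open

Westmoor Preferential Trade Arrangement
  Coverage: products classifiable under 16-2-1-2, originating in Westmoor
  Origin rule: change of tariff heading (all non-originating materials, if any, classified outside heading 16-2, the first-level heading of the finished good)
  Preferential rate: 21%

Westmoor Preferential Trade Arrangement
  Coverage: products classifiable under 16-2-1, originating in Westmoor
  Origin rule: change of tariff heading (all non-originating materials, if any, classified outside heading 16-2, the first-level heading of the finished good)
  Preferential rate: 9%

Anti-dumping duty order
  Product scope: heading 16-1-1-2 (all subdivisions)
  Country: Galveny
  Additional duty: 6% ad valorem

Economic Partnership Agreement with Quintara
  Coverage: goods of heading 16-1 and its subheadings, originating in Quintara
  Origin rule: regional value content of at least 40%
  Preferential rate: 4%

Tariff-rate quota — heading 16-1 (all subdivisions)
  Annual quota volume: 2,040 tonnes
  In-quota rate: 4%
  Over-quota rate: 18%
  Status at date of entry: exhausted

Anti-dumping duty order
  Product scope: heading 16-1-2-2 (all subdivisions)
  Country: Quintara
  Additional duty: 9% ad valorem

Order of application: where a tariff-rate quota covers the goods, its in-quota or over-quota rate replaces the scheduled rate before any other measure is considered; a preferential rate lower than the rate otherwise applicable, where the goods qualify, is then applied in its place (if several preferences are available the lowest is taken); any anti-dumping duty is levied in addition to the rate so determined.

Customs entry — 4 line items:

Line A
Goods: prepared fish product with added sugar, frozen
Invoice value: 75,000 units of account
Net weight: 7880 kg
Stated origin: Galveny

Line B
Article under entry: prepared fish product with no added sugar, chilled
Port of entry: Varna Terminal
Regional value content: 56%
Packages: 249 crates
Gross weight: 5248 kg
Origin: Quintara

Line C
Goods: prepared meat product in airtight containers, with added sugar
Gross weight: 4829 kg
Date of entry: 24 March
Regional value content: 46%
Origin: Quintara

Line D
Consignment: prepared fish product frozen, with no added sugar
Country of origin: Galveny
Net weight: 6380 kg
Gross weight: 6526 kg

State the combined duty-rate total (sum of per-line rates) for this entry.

Line A: prepared fish product → 16-2; frozen → 16-2-1; with added sugar → 16-2-1-1. Scheduled 37%. No special measure applies. → 37%.
Line B: prepared fish product → 16-2; chilled → 16-2-2; with no added sugar → 16-2-2-2. Scheduled 29%. Quintara agreement on 16-1: 16-2-2-2 not covered. → 29%.
Line C: prepared meat product → 16-1; in airtight containers → 16-1-1; with added sugar → 16-1-1-1. Scheduled 13%. quota on 16-1 exhausted → over-quota 18%; Quintara agreement on 16-1: RVC ≥ 40% → 4% available; preferential 4%; anti-dumping (Quintara, 16-1-1): +7%; total 4% + 7% = 11%. → 11%.
Line D: prepared fish product → 16-2; frozen → 16-2-1; with no added sugar → 16-2-1-2. Scheduled 38%. No special measure applies. → 38%.
Sum: 37% + 29% + 11% + 38% = 115%.

115%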